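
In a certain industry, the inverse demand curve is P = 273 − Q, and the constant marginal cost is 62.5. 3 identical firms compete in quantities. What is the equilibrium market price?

P = 115.125

In a 3-firm Cournot equilibrium, symmetry and the first-order condition give q = (273 − 62.5)/(4) = 52.625. So Q = 157.875 and P = 115.125.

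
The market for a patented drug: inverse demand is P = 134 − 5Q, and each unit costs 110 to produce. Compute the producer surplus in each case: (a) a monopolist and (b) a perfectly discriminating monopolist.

Monopoly: PS = 28.8; Perfect PD: PS = 57.6

Monopoly sets MR = MC: 134 − 10Q = 110 ⇒ Q = 2.4, P = 134 − 5·2.4 = 122.
PS = (122 − 110)·2.4 = 28.8.
Under first-degree price discrimination the firm charges each unit its demand price and produces up to where P = MC, i.e. Q = 4.8. Consumer surplus is zero; producer surplus equals total surplus.
PS = ½·(134 − 110)·4.8 = 57.6.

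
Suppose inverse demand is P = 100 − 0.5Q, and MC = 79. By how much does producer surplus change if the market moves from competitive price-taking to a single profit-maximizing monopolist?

PS rises by 220.5

Under competition P = MC = 79, so Q = (100 − 79)/0.5 = 42.
PS = (79 − 79)·42 = 0.
The monopolist equates marginal revenue to marginal cost: 100 − Q = 79, so Q = 21. From demand, P = 89.5.
PS = (89.5 − 79)·21 = 220.5.
Change in producer surplus: 220.5 − 0 = 220.5.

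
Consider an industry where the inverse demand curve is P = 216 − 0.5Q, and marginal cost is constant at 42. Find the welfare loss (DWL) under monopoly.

Under competition P = MC = 42, so Q = (216 − 42)/0.5 = 348.
The monopolist equates marginal revenue to marginal cost: 216 − Q = 42, so Q = 174. From demand, P = 129.
DWL is the triangle between Q = 174 and Q = 348: ½·(348 − 174)·(129 − 42) = 7569.

DWL = 7569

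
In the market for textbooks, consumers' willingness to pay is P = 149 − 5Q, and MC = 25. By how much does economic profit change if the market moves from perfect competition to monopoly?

π rises by 768.8

Competitive firms price at marginal cost: P = 25, giving Q = 24.8.
Profit = (25 − 25)·24.8 = 0.
A monopolist chooses Q where MR = MC. MR = 149 − 10Q; setting this equal to 25 gives Q = 12.4 and P = 87.
Profit = (87 − 25)·12.4 = 768.8.
Change in economic profit: 768.8 − 0 = 768.8.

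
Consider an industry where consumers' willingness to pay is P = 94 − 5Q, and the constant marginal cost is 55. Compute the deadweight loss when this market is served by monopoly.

Perfect competition: P = MC = 55, so 94 − 5Q = 55 and Q = 7.8.
Monopoly sets MR = MC: 94 − 10Q = 55 ⇒ Q = 3.9, P = 94 − 5·3.9 = 74.5.
DWL is the triangle between Q = 3.9 and Q = 7.8: ½·(7.8 − 3.9)·(74.5 − 55) = 38.025.

DWL = 38.025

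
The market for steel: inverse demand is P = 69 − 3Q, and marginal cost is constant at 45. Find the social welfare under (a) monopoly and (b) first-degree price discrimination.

Monopoly: TS = 72; Perfect PD: TS = 96

Monopoly sets MR = MC: 69 − 6Q = 45 ⇒ Q = 4, P = 69 − 3·4 = 57.
CS = ½·(69 − 57)·4 = 24; PS = (57 − 45)·4 = 48; TS = 72.
With perfect price discrimination, output is the efficient level Q = 8 (where demand meets MC), but every buyer pays their willingness to pay: CS = 0 and PS = total surplus.
TS = 96 (equal to competitive TS).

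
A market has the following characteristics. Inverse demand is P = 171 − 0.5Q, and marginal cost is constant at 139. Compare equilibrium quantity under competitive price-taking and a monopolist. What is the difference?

Perfect competition: P = MC = 139, so 171 − 0.5Q = 139 and Q = 64.
Monopoly sets MR = MC: 171 − Q = 139 ⇒ Q = 32, P = 171 − 0.5·32 = 155.
Change in equilibrium quantity: 32 − 64 = −32.

Q falls by 32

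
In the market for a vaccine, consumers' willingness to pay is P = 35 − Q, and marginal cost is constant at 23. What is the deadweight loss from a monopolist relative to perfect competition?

Perfect competition: P = MC = 23, so 35 − Q = 23 and Q = 12.
Monopoly sets MR = MC: 35 − 2Q = 23 ⇒ Q = 6, P = 35 − 6 = 29.
DWL is the triangle between Q = 6 and Q = 12: ½·(12 − 6)·(29 − 23) = 18.

DWL = 18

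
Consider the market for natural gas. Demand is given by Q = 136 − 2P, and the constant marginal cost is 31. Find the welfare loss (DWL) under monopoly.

Inverting demand: P = 68 − 0.5Q.
Competitive firms price at marginal cost: P = 31, giving Q = 74.
Monopoly sets MR = MC: 68 − Q = 31 ⇒ Q = 37, P = 68 − 0.5·37 = 49.5.
DWL is the triangle between Q = 37 and Q = 74: ½·(74 − 37)·(49.5 − 31) = 342.25.

DWL = 342.25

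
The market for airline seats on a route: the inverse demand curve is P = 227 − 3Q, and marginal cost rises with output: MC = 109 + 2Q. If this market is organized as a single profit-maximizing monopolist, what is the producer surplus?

A monopolist chooses Q where MR = MC. MR = 227 − 6Q; setting this equal to 109 + 2Q gives Q = 14.75 and P = 182.75.
PS = P·Q − VC(Q) = 182.75·14.75 − (109·14.75 + ½·2·14.75²) = 870.25.

PS = 870.25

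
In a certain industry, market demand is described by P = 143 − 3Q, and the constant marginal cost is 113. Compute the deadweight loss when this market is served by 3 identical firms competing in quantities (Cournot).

DWL = 9.375

Perfect competition: P = MC = 113, so 143 − 3Q = 113 and Q = 10.
Cournot with 3 identical firms: the symmetric best-response condition is 143 − 12q = 113. Each firm produces q = 2.5, total output Q = 7.5, price P = 120.5.
DWL is the triangle between Q = 7.5 and Q = 10: ½·(10 − 7.5)·(120.5 − 113) = 9.375.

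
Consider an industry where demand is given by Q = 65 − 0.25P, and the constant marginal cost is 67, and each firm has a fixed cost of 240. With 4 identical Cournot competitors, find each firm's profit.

π_i = 132.49

Inverting demand: P = 260 − 4Q.
Cournot with 4 identical firms: the symmetric best-response condition is 260 − 20q = 67. Each firm produces q = 9.65, total output Q = 38.6, price P = 105.6.
Each firm's profit = (105.6 − 67)·9.65 − 240 = 132.49.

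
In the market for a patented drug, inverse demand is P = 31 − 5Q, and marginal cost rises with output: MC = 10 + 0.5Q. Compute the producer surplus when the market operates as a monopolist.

Monopoly sets MR = MC: 31 − 10Q = 10 + 0.5Q ⇒ Q = 2, P = 31 − 5·2 = 21.
PS = P·Q − VC(Q) = 21·2 − (10·2 + ½·0.5·2²) = 21.

PS = 21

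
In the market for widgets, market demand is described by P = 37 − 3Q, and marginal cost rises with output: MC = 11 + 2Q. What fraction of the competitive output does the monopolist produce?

Q_m/Q_c = 0.625

A monopolist chooses Q where MR = MC. MR = 37 − 6Q; setting this equal to 11 + 2Q gives Q = 3.25 and P = 27.25.
Under competition P = MC: 37 − 3Q = 11 + 2Q ⇒ Q = 5.2, P = 21.4.
Ratio Q_m/Q_c = 3.25/5.2 = 0.625.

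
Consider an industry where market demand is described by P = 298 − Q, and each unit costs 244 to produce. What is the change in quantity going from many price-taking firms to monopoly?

Quantity falls by 27

Competitive firms price at marginal cost: P = 244, giving Q = 54.
The monopolist equates marginal revenue to marginal cost: 298 − 2Q = 244, so Q = 27. From demand, P = 271.
Change in quantity: 27 − 54 = −27.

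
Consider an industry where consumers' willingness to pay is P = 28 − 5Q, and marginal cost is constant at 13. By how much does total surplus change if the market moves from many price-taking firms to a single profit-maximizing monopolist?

Total surplus falls by 5.625

Perfect competition: P = MC = 13, so 28 − 5Q = 13 and Q = 3.
CS = ½·(28 − 13)·3 = 22.5; PS = (13 − 13)·3 = 0; TS = 22.5.
The monopolist equates marginal revenue to marginal cost: 28 − 10Q = 13, so Q = 1.5. From demand, P = 20.5.
CS = ½·(28 − 20.5)·1.5 = 5.625; PS = (20.5 − 13)·1.5 = 11.25; TS = 16.875.
Change in total surplus: 16.875 − 22.5 = −5.625.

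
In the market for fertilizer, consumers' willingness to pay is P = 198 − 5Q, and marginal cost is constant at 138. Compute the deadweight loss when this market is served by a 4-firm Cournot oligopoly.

Competitive firms price at marginal cost: P = 138, giving Q = 12.
In a 4-firm Cournot equilibrium, symmetry and the first-order condition give q = (198 − 138)/(25) = 2.4. So Q = 9.6 and P = 150.
DWL is the triangle between Q = 9.6 and Q = 12: ½·(12 − 9.6)·(150 − 138) = 14.4.

DWL = 14.4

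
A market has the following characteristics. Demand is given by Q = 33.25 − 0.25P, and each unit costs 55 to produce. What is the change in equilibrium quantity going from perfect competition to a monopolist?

Inverting demand: P = 133 − 4Q.
Perfect competition: P = MC = 55, so 133 − 4Q = 55 and Q = 19.5.
The monopolist equates marginal revenue to marginal cost: 133 − 8Q = 55, so Q = 9.75. From demand, P = 94.
Change in equilibrium quantity: 9.75 − 19.5 = −9.75.

Equilibrium quantity falls by 9.75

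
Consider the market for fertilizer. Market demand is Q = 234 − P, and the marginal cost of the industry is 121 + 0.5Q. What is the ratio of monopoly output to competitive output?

Q_m/Q_c = 0.6

Inverting demand: P = 234 − Q.
A monopolist chooses Q where MR = MC. MR = 234 − 2Q; setting this equal to 121 + 0.5Q gives Q = 45.2 and P = 188.8.
Under competition P = MC: 234 − Q = 121 + 0.5Q ⇒ Q = 226/3, P = 476/3.
Ratio Q_m/Q_c = 45.2/(226/3) = 0.6.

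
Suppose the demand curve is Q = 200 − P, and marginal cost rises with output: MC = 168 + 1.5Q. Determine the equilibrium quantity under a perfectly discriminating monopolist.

Q = 12.8

Inverting demand: P = 200 − Q.
With perfect price discrimination, output is the efficient level Q = 12.8 (where demand meets MC), but every buyer pays their willingness to pay: CS = 0 and PS = total surplus.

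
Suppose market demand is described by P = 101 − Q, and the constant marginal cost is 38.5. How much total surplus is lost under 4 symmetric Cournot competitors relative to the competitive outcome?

Perfect competition: P = MC = 38.5, so 101 − Q = 38.5 and Q = 62.5.
With 4 symmetric Cournot firms, each firm's FOC gives 101 − 5q = 38.5, so q = 12.5, Q = 4·12.5 = 50, and P = 51.
DWL is the triangle between Q = 50 and Q = 62.5: ½·(62.5 − 50)·(51 − 38.5) = 78.125.

DWL = 78.125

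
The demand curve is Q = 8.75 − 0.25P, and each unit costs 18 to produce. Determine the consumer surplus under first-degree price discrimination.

Inverting demand: P = 35 − 4Q.
A perfectly discriminating monopolist sells every unit with P(Q) ≥ MC(Q), so output equals the competitive quantity Q = 4.25. Each buyer pays their reservation price, so CS = 0 and the firm captures all surplus.
CS = 0.

CS = 0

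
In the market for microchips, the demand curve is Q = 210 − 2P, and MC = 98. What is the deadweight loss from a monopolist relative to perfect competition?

DWL = 12.25

Inverting demand: P = 105 − 0.5Q.
Under competition P = MC = 98, so Q = (105 − 98)/0.5 = 14.
A monopolist chooses Q where MR = MC. MR = 105 − Q; setting this equal to 98 gives Q = 7 and P = 101.5.
DWL is the triangle between Q = 7 and Q = 14: ½·(14 − 7)·(101.5 − 98) = 12.25.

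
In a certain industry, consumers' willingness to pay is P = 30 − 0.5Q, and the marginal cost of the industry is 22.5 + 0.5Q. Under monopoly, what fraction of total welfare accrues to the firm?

Monopoly sets MR = MC: 30 − Q = 22.5 + 0.5Q ⇒ Q = 5, P = 30 − 0.5·5 = 27.5.
CS = ½·(30 − 27.5)·5 = 6.25.
PS = P·Q − VC(Q) = 27.5·5 − (22.5·5 + ½·0.5·5²) = 18.75.
Share captured = PS/TS = 18.75/25 = 0.75.

PS/TS = 0.75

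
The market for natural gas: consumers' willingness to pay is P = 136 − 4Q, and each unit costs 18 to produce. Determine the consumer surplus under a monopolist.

The monopolist equates marginal revenue to marginal cost: 136 − 8Q = 18, so Q = 14.75. From demand, P = 77.
CS = ½·(136 − 77)·14.75 = 435.125.

CS = 435.125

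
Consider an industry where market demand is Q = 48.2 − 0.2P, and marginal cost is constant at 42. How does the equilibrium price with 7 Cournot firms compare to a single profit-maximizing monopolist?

Cournot: P = 66.875; Monopoly: P = 141.5

Inverting demand: P = 241 − 5Q.
Cournot with 7 identical firms: the symmetric best-response condition is 241 − 40q = 42. Each firm produces q = 4.975, total output Q = 34.825, price P = 66.875.
Monopoly sets MR = MC: 241 − 10Q = 42 ⇒ Q = 19.9, P = 241 − 5·19.9 = 141.5.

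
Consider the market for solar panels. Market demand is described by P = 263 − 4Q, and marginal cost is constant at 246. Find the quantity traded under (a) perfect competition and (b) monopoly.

Competitive firms price at marginal cost: P = 246, giving Q = 4.25.
Monopoly sets MR = MC: 263 − 8Q = 246 ⇒ Q = 2.125, P = 263 − 4·2.125 = 254.5.

Competition: Q = 4.25; Monopoly: Q = 2.125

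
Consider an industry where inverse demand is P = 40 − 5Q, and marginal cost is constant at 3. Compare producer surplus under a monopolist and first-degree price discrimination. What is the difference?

A monopolist chooses Q where MR = MC. MR = 40 − 10Q; setting this equal to 3 gives Q = 3.7 and P = 21.5.
PS = (21.5 − 3)·3.7 = 68.45.
Under first-degree price discrimination the firm charges each unit its demand price and produces up to where P = MC, i.e. Q = 7.4. Consumer surplus is zero; producer surplus equals total surplus.
PS = ½·(40 − 3)·7.4 = 136.9.
Change in producer surplus: 136.9 − 68.45 = 68.45.

Producer surplus rises by 68.45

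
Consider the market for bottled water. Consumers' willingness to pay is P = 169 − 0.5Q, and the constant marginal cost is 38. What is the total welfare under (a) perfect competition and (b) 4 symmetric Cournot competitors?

Competitive firms price at marginal cost: P = 38, giving Q = 262.
CS = ½·(169 − 38)·262 = 17161; PS = (38 − 38)·262 = 0; TS = 17161.
Cournot with 4 identical firms: the symmetric best-response condition is 169 − 2.5q = 38. Each firm produces q = 52.4, total output Q = 209.6, price P = 64.2.
CS = ½·(169 − 64.2)·209.6 = 10983.04; PS = (64.2 − 38)·209.6 = 5491.52; TS = 16474.56.

Competition: TS = 17161; Cournot: TS = 16474.56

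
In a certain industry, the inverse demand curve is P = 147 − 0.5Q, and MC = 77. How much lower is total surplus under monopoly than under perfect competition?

TS falls by 1225

Under competition P = MC = 77, so Q = (147 − 77)/0.5 = 140.
CS = ½·(147 − 77)·140 = 4900; PS = (77 − 77)·140 = 0; TS = 4900.
Monopoly sets MR = MC: 147 − Q = 77 ⇒ Q = 70, P = 147 − 0.5·70 = 112.
CS = ½·(147 − 112)·70 = 1225; PS = (112 − 77)·70 = 2450; TS = 3675.
Change in total surplus: 3675 − 4900 = −1225.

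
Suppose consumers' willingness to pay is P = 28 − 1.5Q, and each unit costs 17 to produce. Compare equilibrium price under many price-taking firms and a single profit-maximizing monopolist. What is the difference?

Equilibrium price rises by 5.5

Perfect competition: P = MC = 17, so 28 − 1.5Q = 17 and Q = 22/3.
The monopolist equates marginal revenue to marginal cost: 28 − 3Q = 17, so Q = 11/3. From demand, P = 22.5.
Change in equilibrium price: 22.5 − 17 = 5.5.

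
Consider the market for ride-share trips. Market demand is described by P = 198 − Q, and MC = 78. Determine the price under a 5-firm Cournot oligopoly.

P = 98

In a 5-firm Cournot equilibrium, symmetry and the first-order condition give q = (198 − 78)/(6) = 20. So Q = 100 and P = 98.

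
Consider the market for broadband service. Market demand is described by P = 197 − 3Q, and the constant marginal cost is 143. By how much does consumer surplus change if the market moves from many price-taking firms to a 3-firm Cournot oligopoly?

Consumer surplus falls by 212.625

Competitive firms price at marginal cost: P = 143, giving Q = 18.
CS = ½·(197 − 143)·18 = 486.
With 3 symmetric Cournot firms, each firm's FOC gives 197 − 12q = 143, so q = 4.5, Q = 3·4.5 = 13.5, and P = 156.5.
CS = ½·(197 − 156.5)·13.5 = 273.375.
Change in consumer surplus: 273.375 − 486 = −212.625.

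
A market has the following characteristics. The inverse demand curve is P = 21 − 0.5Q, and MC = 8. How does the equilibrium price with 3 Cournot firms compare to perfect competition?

Cournot: P = 11.25; Competition: P = 8

In a 3-firm Cournot equilibrium, symmetry and the first-order condition give q = (21 − 8)/(2) = 6.5. So Q = 19.5 and P = 11.25.
Under competition P = MC = 8, so Q = (21 − 8)/0.5 = 26.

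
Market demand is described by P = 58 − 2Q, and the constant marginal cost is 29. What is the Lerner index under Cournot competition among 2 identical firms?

Lerner index = 0.25

With 2 symmetric Cournot firms, each firm's FOC gives 58 − 6q = 29, so q = 29/6, Q = 2·29/6 = 29/3, and P = 116/3.
Lerner index = (P − MC)/P = (116/3 − 29)/(116/3) = 0.25.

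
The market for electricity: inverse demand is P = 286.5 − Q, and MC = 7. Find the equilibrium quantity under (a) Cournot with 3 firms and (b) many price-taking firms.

With 3 symmetric Cournot firms, each firm's FOC gives 286.5 − 4q = 7, so q = 69.875, Q = 3·69.875 = 209.625, and P = 76.875.
Under competition P = MC = 7, so Q = (286.5 − 7)/1 = 279.5.

Cournot: Q = 209.625; Competition: Q = 279.5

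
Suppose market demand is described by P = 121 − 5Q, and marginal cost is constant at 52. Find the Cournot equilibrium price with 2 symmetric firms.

With 2 symmetric Cournot firms, each firm's FOC gives 121 − 15q = 52, so q = 4.6, Q = 2·4.6 = 9.2, and P = 75.

P = 75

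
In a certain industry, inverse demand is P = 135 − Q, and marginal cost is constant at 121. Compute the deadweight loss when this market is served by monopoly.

Competitive firms price at marginal cost: P = 121, giving Q = 14.
The monopolist equates marginal revenue to marginal cost: 135 − 2Q = 121, so Q = 7. From demand, P = 128.
DWL is the triangle between Q = 7 and Q = 14: ½·(14 − 7)·(128 − 121) = 24.5.

DWL = 24.5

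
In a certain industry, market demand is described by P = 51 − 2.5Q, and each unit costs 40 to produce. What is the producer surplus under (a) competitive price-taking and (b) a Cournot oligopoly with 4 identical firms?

Competition: PS = 0; Cournot: PS = 7.744

Under competition P = MC = 40, so Q = (51 − 40)/2.5 = 4.4.
PS = (40 − 40)·4.4 = 0.
Cournot with 4 identical firms: the symmetric best-response condition is 51 − 12.5q = 40. Each firm produces q = 0.88, total output Q = 3.52, price P = 42.2.
PS = (42.2 − 40)·3.52 = 7.744.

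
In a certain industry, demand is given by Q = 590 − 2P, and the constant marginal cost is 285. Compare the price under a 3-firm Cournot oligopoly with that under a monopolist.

Inverting demand: P = 295 − 0.5Q.
Cournot with 3 identical firms: the symmetric best-response condition is 295 − 2q = 285. Each firm produces q = 5, total output Q = 15, price P = 287.5.
A monopolist chooses Q where MR = MC. MR = 295 − Q; setting this equal to 285 gives Q = 10 and P = 290.

Cournot: P = 287.5; Monopoly: P = 290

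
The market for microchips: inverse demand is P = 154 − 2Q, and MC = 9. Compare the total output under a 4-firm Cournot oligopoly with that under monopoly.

In a 4-firm Cournot equilibrium, symmetry and the first-order condition give q = (154 − 9)/(10) = 14.5. So Q = 58 and P = 38.
The monopolist equates marginal revenue to marginal cost: 154 − 4Q = 9, so Q = 36.25. From demand, P = 81.5.

Cournot: Q = 58; Monopoly: Q = 36.25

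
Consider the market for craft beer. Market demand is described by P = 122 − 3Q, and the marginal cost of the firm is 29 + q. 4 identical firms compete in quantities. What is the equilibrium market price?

With 4 symmetric Cournot firms, each firm's FOC gives 122 − 15q = 29 + q, so q = 93/16, Q = 4·93/16 = 23.25, and P = 52.25.

P = 52.25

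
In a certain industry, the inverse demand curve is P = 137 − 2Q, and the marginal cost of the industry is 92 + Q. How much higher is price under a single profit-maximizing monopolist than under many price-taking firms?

P rises by 12

Competitive equilibrium sets price equal to marginal cost: 137 − 2Q = 92 + Q, so Q = 15 and P = 107.
The monopolist equates marginal revenue to marginal cost: 137 − 4Q = 92 + Q, so Q = 9. From demand, P = 119.
Change in price: 119 − 107 = 12.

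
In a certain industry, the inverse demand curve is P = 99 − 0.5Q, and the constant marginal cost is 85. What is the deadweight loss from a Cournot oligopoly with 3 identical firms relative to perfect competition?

Perfect competition: P = MC = 85, so 99 − 0.5Q = 85 and Q = 28.
In a 3-firm Cournot equilibrium, symmetry and the first-order condition give q = (99 − 85)/(2) = 7. So Q = 21 and P = 88.5.
DWL is the triangle between Q = 21 and Q = 28: ½·(28 − 21)·(88.5 − 85) = 12.25.

DWL = 12.25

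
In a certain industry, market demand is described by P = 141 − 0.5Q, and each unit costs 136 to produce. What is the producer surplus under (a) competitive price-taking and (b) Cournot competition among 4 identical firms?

Competition: PS = 0; Cournot: PS = 8

Competitive firms price at marginal cost: P = 136, giving Q = 10.
PS = (136 − 136)·10 = 0.
In a 4-firm Cournot equilibrium, symmetry and the first-order condition give q = (141 − 136)/(2.5) = 2. So Q = 8 and P = 137.
PS = (137 − 136)·8 = 8.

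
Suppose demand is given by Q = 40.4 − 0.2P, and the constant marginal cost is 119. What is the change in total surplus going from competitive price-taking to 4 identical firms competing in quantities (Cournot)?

Inverting demand: P = 202 − 5Q.
Under competition P = MC = 119, so Q = (202 − 119)/5 = 16.6.
CS = ½·(202 − 119)·16.6 = 688.9; PS = (119 − 119)·16.6 = 0; TS = 688.9.
With 4 symmetric Cournot firms, each firm's FOC gives 202 − 25q = 119, so q = 3.32, Q = 4·3.32 = 13.28, and P = 135.6.
CS = ½·(202 − 135.6)·13.28 = 440.896; PS = (135.6 − 119)·13.28 = 220.448; TS = 661.344.
Change in total surplus: 661.344 − 688.9 = −27.556.

TS falls by 27.556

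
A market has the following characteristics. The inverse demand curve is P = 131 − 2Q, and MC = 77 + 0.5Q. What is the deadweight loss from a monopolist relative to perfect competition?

Under competition P = MC: 131 − 2Q = 77 + 0.5Q ⇒ Q = 21.6, P = 87.8.
The monopolist equates marginal revenue to marginal cost: 131 − 4Q = 77 + 0.5Q, so Q = 12. From demand, P = 107.
CS = ½·(131 − 87.8)·21.6 = 466.56; PS = (87.8·21.6 − 77·21.6 − ½·0.5·21.6²) = 116.64; TS = 583.2.
CS = ½·(131 − 107)·12 = 144; PS = (107·12 − 77·12 − ½·0.5·12²) = 324; TS = 468.
DWL = 583.2 − 468 = 115.2.

DWL = 115.2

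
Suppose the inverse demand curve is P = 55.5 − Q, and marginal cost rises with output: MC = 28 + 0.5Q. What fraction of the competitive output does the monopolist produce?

Q_m/Q_c = 0.6

The monopolist equates marginal revenue to marginal cost: 55.5 − 2Q = 28 + 0.5Q, so Q = 11. From demand, P = 44.5.
Under competition P = MC: 55.5 − Q = 28 + 0.5Q ⇒ Q = 55/3, P = 223/6.
Ratio Q_m/Q_c = 11/(55/3) = 0.6.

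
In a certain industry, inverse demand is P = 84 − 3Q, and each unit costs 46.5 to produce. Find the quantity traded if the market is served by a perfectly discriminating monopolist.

A perfectly discriminating monopolist sells every unit with P(Q) ≥ MC(Q), so output equals the competitive quantity Q = 12.5. Each buyer pays their reservation price, so CS = 0 and the firm captures all surplus.

Q = 12.5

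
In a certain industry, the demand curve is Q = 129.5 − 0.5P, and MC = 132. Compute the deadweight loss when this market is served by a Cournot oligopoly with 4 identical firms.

DWL = 161.29

Inverting demand: P = 259 − 2Q.
Competitive firms price at marginal cost: P = 132, giving Q = 63.5.
With 4 symmetric Cournot firms, each firm's FOC gives 259 − 10q = 132, so q = 12.7, Q = 4·12.7 = 50.8, and P = 157.4.
DWL is the triangle between Q = 50.8 and Q = 63.5: ½·(63.5 − 50.8)·(157.4 − 132) = 161.29.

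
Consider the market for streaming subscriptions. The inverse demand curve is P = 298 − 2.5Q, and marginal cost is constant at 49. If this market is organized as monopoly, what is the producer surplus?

PS = 6200.1

Monopoly sets MR = MC: 298 − 5Q = 49 ⇒ Q = 49.8, P = 298 − 2.5·49.8 = 173.5.
PS = (173.5 − 49)·49.8 = 6200.1.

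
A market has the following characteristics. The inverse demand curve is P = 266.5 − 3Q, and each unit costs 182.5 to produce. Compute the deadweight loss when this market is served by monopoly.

Perfect competition: P = MC = 182.5, so 266.5 − 3Q = 182.5 and Q = 28.
A monopolist chooses Q where MR = MC. MR = 266.5 − 6Q; setting this equal to 182.5 gives Q = 14 and P = 224.5.
DWL is the triangle between Q = 14 and Q = 28: ½·(28 − 14)·(224.5 − 182.5) = 294.

DWL = 294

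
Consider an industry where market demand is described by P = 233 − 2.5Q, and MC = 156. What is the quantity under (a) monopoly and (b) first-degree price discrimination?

The monopolist equates marginal revenue to marginal cost: 233 − 5Q = 156, so Q = 15.4. From demand, P = 194.5.
Under first-degree price discrimination the firm charges each unit its demand price and produces up to where P = MC, i.e. Q = 30.8. Consumer surplus is zero; producer surplus equals total surplus.

Monopoly: Q = 15.4; Perfect PD: Q = 30.8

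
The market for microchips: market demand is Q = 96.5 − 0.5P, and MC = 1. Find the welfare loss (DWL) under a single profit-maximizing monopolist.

Inverting demand: P = 193 − 2Q.
Perfect competition: P = MC = 1, so 193 − 2Q = 1 and Q = 96.
The monopolist equates marginal revenue to marginal cost: 193 − 4Q = 1, so Q = 48. From demand, P = 97.
DWL is the triangle between Q = 48 and Q = 96: ½·(96 − 48)·(97 − 1) = 2304.

DWL = 2304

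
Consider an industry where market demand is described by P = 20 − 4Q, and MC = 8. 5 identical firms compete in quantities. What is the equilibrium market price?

In a 5-firm Cournot equilibrium, symmetry and the first-order condition give q = (20 − 8)/(24) = 0.5. So Q = 2.5 and P = 10.

P = 10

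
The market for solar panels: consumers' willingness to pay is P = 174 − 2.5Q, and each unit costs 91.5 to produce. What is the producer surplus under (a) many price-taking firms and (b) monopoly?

Competition: PS = 0; Monopoly: PS = 680.625

Perfect competition: P = MC = 91.5, so 174 − 2.5Q = 91.5 and Q = 33.
PS = (91.5 − 91.5)·33 = 0.
A monopolist chooses Q where MR = MC. MR = 174 − 5Q; setting this equal to 91.5 gives Q = 16.5 and P = 132.75.
PS = (132.75 − 91.5)·16.5 = 680.625.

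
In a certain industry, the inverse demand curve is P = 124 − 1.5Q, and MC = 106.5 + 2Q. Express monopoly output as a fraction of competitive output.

Q_m/Q_c = 0.7

A monopolist chooses Q where MR = MC. MR = 124 − 3Q; setting this equal to 106.5 + 2Q gives Q = 3.5 and P = 118.75.
Under competition P = MC: 124 − 1.5Q = 106.5 + 2Q ⇒ Q = 5, P = 116.5.
Ratio Q_m/Q_c = 3.5/5 = 0.7.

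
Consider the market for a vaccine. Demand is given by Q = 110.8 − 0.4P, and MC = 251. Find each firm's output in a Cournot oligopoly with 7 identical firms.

Inverting demand: P = 277 − 2.5Q.
In a 7-firm Cournot equilibrium, symmetry and the first-order condition give q = (277 − 251)/(20) = 1.3. So Q = 9.1 and P = 254.25.

q_i = 1.3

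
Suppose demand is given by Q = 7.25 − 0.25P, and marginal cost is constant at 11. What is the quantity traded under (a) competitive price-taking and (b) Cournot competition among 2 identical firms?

Inverting demand: P = 29 − 4Q.
Perfect competition: P = MC = 11, so 29 − 4Q = 11 and Q = 4.5.
In a 2-firm Cournot equilibrium, symmetry and the first-order condition give q = (29 − 11)/(12) = 1.5. So Q = 3 and P = 17.

Competition: Q = 4.5; Cournot: Q = 3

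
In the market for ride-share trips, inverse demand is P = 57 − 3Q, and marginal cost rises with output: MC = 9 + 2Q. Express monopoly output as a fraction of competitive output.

Monopoly sets MR = MC: 57 − 6Q = 9 + 2Q ⇒ Q = 6, P = 57 − 3·6 = 39.
Competitive equilibrium sets price equal to marginal cost: 57 − 3Q = 9 + 2Q, so Q = 9.6 and P = 28.2.
Ratio Q_m/Q_c = 6/9.6 = 0.625.

Q_m/Q_c = 0.625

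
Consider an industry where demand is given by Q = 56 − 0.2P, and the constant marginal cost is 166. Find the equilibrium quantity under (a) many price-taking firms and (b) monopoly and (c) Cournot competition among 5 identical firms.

Inverting demand: P = 280 − 5Q.
Perfect competition: P = MC = 166, so 280 − 5Q = 166 and Q = 22.8.
Monopoly sets MR = MC: 280 − 10Q = 166 ⇒ Q = 11.4, P = 280 − 5·11.4 = 223.
In a 5-firm Cournot equilibrium, symmetry and the first-order condition give q = (280 − 166)/(30) = 3.8. So Q = 19 and P = 185.

Competition: Q = 22.8; Monopoly: Q = 11.4; Cournot: Q = 19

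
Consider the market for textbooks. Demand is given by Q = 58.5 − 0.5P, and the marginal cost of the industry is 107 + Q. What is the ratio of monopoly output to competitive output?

Inverting demand: P = 117 − 2Q.
A monopolist chooses Q where MR = MC. MR = 117 − 4Q; setting this equal to 107 + Q gives Q = 2 and P = 113.
Competitive equilibrium sets price equal to marginal cost: 117 − 2Q = 107 + Q, so Q = 10/3 and P = 331/3.
Ratio Q_m/Q_c = 2/(10/3) = 0.6.

Q_m/Q_c = 0.6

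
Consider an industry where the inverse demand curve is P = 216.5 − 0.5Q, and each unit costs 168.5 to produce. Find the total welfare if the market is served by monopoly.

A monopolist chooses Q where MR = MC. MR = 216.5 − Q; setting this equal to 168.5 gives Q = 48 and P = 192.5.
CS = ½·(216.5 − 192.5)·48 = 576; PS = (192.5 − 168.5)·48 = 1152; TS = 1728.

TS = 1728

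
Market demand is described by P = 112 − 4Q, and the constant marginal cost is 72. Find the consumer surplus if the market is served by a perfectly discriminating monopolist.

CS = 0

With perfect price discrimination, output is the efficient level Q = 10 (where demand meets MC), but every buyer pays their willingness to pay: CS = 0 and PS = total surplus.
CS = 0.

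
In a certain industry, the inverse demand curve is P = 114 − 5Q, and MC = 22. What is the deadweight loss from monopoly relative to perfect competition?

Competitive firms price at marginal cost: P = 22, giving Q = 18.4.
A monopolist chooses Q where MR = MC. MR = 114 − 10Q; setting this equal to 22 gives Q = 9.2 and P = 68.
DWL is the triangle between Q = 9.2 and Q = 18.4: ½·(18.4 − 9.2)·(68 − 22) = 211.6.

DWL = 211.6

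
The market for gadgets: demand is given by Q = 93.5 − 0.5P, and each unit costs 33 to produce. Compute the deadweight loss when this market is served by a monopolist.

Inverting demand: P = 187 − 2Q.
Competitive firms price at marginal cost: P = 33, giving Q = 77.
A monopolist chooses Q where MR = MC. MR = 187 − 4Q; setting this equal to 33 gives Q = 38.5 and P = 110.
DWL is the triangle between Q = 38.5 and Q = 77: ½·(77 − 38.5)·(110 − 33) = 1482.25.

DWL = 1482.25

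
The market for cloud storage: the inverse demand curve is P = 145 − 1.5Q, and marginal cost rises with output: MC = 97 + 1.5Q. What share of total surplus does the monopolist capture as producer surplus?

PS/TS = 0.75

A monopolist chooses Q where MR = MC. MR = 145 − 3Q; setting this equal to 97 + 1.5Q gives Q = 32/3 and P = 129.
CS = ½·(145 − 129)·32/3 = 256/3.
PS = P·Q − VC(Q) = 129·32/3 − (97·32/3 + ½·1.5·(32/3)²) = 256.
Share captured = PS/TS = 256/(1024/3) = 0.75.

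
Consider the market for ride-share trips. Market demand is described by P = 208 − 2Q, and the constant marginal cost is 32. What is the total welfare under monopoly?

TS = 5808

The monopolist equates marginal revenue to marginal cost: 208 − 4Q = 32, so Q = 44. From demand, P = 120.
CS = ½·(208 − 120)·44 = 1936; PS = (120 − 32)·44 = 3872; TS = 5808.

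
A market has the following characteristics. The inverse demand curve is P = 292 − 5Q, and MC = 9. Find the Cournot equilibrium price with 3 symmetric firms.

In a 3-firm Cournot equilibrium, symmetry and the first-order condition give q = (292 − 9)/(20) = 14.15. So Q = 42.45 and P = 79.75.

P = 79.75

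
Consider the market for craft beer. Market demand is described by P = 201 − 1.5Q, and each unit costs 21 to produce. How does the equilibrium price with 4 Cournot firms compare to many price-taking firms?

In a 4-firm Cournot equilibrium, symmetry and the first-order condition give q = (201 − 21)/(7.5) = 24. So Q = 96 and P = 57.
Under competition P = MC = 21, so Q = (201 − 21)/1.5 = 120.

Cournot: P = 57; Competition: P = 21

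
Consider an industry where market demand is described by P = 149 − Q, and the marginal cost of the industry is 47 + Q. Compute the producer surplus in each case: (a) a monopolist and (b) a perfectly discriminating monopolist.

Monopoly: PS = 1734; Perfect PD: PS = 2601

A monopolist chooses Q where MR = MC. MR = 149 − 2Q; setting this equal to 47 + Q gives Q = 34 and P = 115.
PS = P·Q − VC(Q) = 115·34 − (47·34 + ½·1·34²) = 1734.
With perfect price discrimination, output is the efficient level Q = 51 (where demand meets MC), but every buyer pays their willingness to pay: CS = 0 and PS = total surplus.
PS = ½·(149 − 47)·51 = 2601.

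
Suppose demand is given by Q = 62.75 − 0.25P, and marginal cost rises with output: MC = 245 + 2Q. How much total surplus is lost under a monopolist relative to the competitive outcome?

DWL = 0.48

Inverting demand: P = 251 − 4Q.
Competitive equilibrium sets price equal to marginal cost: 251 − 4Q = 245 + 2Q, so Q = 1 and P = 247.
A monopolist chooses Q where MR = MC. MR = 251 − 8Q; setting this equal to 245 + 2Q gives Q = 0.6 and P = 248.6.
CS = ½·(251 − 247)·1 = 2; PS = (247·1 − 245·1 − ½·2·1²) = 1; TS = 3.
CS = ½·(251 − 248.6)·0.6 = 0.72; PS = (248.6·0.6 − 245·0.6 − ½·2·0.6²) = 1.8; TS = 2.52.
DWL = 3 − 2.52 = 0.48.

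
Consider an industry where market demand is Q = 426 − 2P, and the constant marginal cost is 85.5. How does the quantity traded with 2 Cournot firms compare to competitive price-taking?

Cournot: Q = 170; Competition: Q = 255

Inverting demand: P = 213 − 0.5Q.
Cournot with 2 identical firms: the symmetric best-response condition is 213 − 1.5q = 85.5. Each firm produces q = 85, total output Q = 170, price P = 128.
Under competition P = MC = 85.5, so Q = (213 − 85.5)/0.5 = 255.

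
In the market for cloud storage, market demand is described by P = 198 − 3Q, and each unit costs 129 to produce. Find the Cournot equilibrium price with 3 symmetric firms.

P = 146.25

With 3 symmetric Cournot firms, each firm's FOC gives 198 − 12q = 129, so q = 5.75, Q = 3·5.75 = 17.25, and P = 146.25.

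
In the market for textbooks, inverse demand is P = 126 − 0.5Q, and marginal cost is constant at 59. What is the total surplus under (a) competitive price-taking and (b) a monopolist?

Competition: TS = 4489; Monopoly: TS = 3366.75

Competitive firms price at marginal cost: P = 59, giving Q = 134.
CS = ½·(126 − 59)·134 = 4489; PS = (59 − 59)·134 = 0; TS = 4489.
A monopolist chooses Q where MR = MC. MR = 126 − Q; setting this equal to 59 gives Q = 67 and P = 92.5.
CS = ½·(126 − 92.5)·67 = 1122.25; PS = (92.5 − 59)·67 = 2244.5; TS = 3366.75.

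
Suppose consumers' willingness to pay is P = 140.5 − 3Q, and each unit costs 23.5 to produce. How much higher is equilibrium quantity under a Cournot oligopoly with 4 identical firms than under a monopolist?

Equilibrium quantity rises by 11.7

Monopoly sets MR = MC: 140.5 − 6Q = 23.5 ⇒ Q = 19.5, P = 140.5 − 3·19.5 = 82.
In a 4-firm Cournot equilibrium, symmetry and the first-order condition give q = (140.5 − 23.5)/(15) = 7.8. So Q = 31.2 and P = 46.9.
Change in equilibrium quantity: 31.2 − 19.5 = 11.7.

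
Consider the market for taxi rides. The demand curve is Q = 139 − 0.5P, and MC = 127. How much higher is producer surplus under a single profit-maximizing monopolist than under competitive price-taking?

Producer surplus rises by 2850.125

Inverting demand: P = 278 − 2Q.
Perfect competition: P = MC = 127, so 278 − 2Q = 127 and Q = 75.5.
PS = (127 − 127)·75.5 = 0.
The monopolist equates marginal revenue to marginal cost: 278 − 4Q = 127, so Q = 37.75. From demand, P = 202.5.
PS = (202.5 − 127)·37.75 = 2850.125.
Change in producer surplus: 2850.125 − 0 = 2850.125.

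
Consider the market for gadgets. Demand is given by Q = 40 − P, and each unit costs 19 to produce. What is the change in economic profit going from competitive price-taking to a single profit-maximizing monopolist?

π rises by 110.25

Inverting demand: P = 40 − Q.
Under competition P = MC = 19, so Q = (40 − 19)/1 = 21.
Profit = (19 − 19)·21 = 0.
A monopolist chooses Q where MR = MC. MR = 40 − 2Q; setting this equal to 19 gives Q = 10.5 and P = 29.5.
Profit = (29.5 − 19)·10.5 = 110.25.
Change in economic profit: 110.25 − 0 = 110.25.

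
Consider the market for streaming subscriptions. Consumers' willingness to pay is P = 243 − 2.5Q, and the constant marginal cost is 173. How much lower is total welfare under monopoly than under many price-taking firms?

TS falls by 245

Competitive firms price at marginal cost: P = 173, giving Q = 28.
CS = ½·(243 − 173)·28 = 980; PS = (173 − 173)·28 = 0; TS = 980.
The monopolist equates marginal revenue to marginal cost: 243 − 5Q = 173, so Q = 14. From demand, P = 208.
CS = ½·(243 − 208)·14 = 245; PS = (208 − 173)·14 = 490; TS = 735.
Change in total welfare: 735 − 980 = −245.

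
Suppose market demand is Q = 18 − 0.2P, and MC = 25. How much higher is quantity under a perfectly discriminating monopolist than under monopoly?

Q rises by 6.5

Inverting demand: P = 90 − 5Q.
A monopolist chooses Q where MR = MC. MR = 90 − 10Q; setting this equal to 25 gives Q = 6.5 and P = 57.5.
With perfect price discrimination, output is the efficient level Q = 13 (where demand meets MC), but every buyer pays their willingness to pay: CS = 0 and PS = total surplus.
Change in quantity: 13 − 6.5 = 6.5.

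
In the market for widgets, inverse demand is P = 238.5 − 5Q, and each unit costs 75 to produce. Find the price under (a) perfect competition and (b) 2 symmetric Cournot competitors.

Competition: P = 75; Cournot: P = 129.5

Competitive firms price at marginal cost: P = 75, giving Q = 32.7.
In a 2-firm Cournot equilibrium, symmetry and the first-order condition give q = (238.5 − 75)/(15) = 10.9. So Q = 21.8 and P = 129.5.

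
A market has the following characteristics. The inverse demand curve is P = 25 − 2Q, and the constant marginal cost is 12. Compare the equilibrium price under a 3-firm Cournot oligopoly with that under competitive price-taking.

Cournot: P = 15.25; Competition: P = 12

In a 3-firm Cournot equilibrium, symmetry and the first-order condition give q = (25 − 12)/(8) = 1.625. So Q = 4.875 and P = 15.25.
Under competition P = MC = 12, so Q = (25 − 12)/2 = 6.5.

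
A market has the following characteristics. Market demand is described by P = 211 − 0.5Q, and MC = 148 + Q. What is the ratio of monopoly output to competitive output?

Monopoly sets MR = MC: 211 − Q = 148 + Q ⇒ Q = 31.5, P = 211 − 0.5·31.5 = 195.25.
Competitive equilibrium sets price equal to marginal cost: 211 − 0.5Q = 148 + Q, so Q = 42 and P = 190.
Ratio Q_m/Q_c = 31.5/42 = 0.75.

Q_m/Q_c = 0.75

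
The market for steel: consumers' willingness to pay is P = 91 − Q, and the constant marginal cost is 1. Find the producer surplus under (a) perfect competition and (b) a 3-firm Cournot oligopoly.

Competitive firms price at marginal cost: P = 1, giving Q = 90.
PS = (1 − 1)·90 = 0.
Cournot with 3 identical firms: the symmetric best-response condition is 91 − 4q = 1. Each firm produces q = 22.5, total output Q = 67.5, price P = 23.5.
PS = (23.5 − 1)·67.5 = 1518.75.

Competition: PS = 0; Cournot: PS = 1518.75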